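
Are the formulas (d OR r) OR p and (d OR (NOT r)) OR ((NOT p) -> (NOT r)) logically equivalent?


Compare truth tables:
d | p | r | φ | ψ
-----------------
F | F | F | F | T
T | F | F | T | T
F | T | F | T | T
T | T | F | T | T
F | F | T | T | F
T | F | T | T | T
F | T | T | T | T
T | T | T | T | T
They differ at row 1 (d=F, p=F, r=F): φ=F but ψ=T.

No, they are not logically equivalent.


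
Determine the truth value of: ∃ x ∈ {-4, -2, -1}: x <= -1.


Evaluate the predicate on each element: -4:T, -2:T, -1:T.
Witness x = -4 satisfies the predicate.

T


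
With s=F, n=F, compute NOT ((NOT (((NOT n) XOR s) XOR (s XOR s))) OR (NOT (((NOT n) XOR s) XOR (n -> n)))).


Substitute s=F, n=F:
… (earlier sub-steps elided)
s XOR s = F XOR F = F
((NOT n) XOR s) XOR (s XOR s) = T XOR F = T
NOT (((NOT n) XOR s) XOR (s XOR s)) = F
NOT n = T
(NOT n) XOR s = T XOR F = T
n -> n = F -> F = T
((NOT n) XOR s) XOR (n -> n) = T XOR T = F
NOT (((NOT n) XOR s) XOR (n -> n)) = T
(NOT (((NOT n) XOR s) XOR (s XOR s))) OR (NOT (((NOT n) XOR s) XOR (n -> n))) = F OR T = T
NOT ((NOT (((NOT n) XOR s) XOR (s XOR s))) OR (NOT (((NOT n) XOR s) XOR (n -> n)))) = F

F


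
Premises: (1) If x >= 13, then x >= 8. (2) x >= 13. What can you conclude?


Modus ponens: from (P → Q) and P, infer Q.
P = 'x >= 13' is asserted, and P → Q holds, so Q follows.

x >= 8.


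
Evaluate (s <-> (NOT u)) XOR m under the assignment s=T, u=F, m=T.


Substitute s=T, u=F, m=T:
NOT u = T
s <-> (NOT u) = T <-> T = T
(s <-> (NOT u)) XOR m = T XOR T = F

F


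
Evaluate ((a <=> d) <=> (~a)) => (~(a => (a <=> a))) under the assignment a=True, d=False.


Substitute a=True, d=False:
a <=> d = True <=> False = False
~a = False
(a <=> d) <=> (~a) = False <=> False = True
a <=> a = True <=> True = True
a => (a <=> a) = True => True = True
~(a => (a <=> a)) = False
((a <=> d) <=> (~a)) => (~(a => (a <=> a))) = True => False = False

False


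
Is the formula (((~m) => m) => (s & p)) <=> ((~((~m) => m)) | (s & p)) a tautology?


Build the truth table over {m, p, s}:
m | p | s | φ
-------------
False | False | False | True
True | False | False | True
False | True | False | True
True | True | False | True
False | False | True | True
True | False | True | True
False | True | True | True
True | True | True | True
Every row evaluates to true.

Yes, it is a tautology.


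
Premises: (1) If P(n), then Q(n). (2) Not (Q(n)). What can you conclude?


Modus tollens: from (P → Q) and ¬Q, infer ¬P.
Q = 'Q(n)' is denied; since P → Q, P must also fail.

Not (P(n)).


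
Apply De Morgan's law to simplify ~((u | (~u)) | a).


De Morgan: the negation of a disjunction is the conjunction of the negations.
Distribute ~ across |, flipping it to &, and negate each literal.

((~u) & u) & (~a)


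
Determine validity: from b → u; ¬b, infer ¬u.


This is denying the antecedent (fallacy). There exist truth assignments where the premises are all true but the conclusion is false.

Invalid.


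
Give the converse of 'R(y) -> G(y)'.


The converse of (P → Q) is (Q → P). It is not in general equivalent to the original.
Here P = 'R(y)' and Q = 'G(y)'.

If G(y), then R(y).


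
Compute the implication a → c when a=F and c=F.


Implication is false only when antecedent is true and consequent is false.
Substitute: a=F, c=F.
F → F evaluates to T.

T


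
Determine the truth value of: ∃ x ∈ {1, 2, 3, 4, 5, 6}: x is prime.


Evaluate the predicate on each element: 1:F, 2:T, 3:T, 4:F, 5:T, 6:F.
Witness x = 2 satisfies the predicate.

T


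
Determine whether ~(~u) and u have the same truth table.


Compare truth tables:
u | φ | ψ
---------
False | False | False
True | True | True
The columns φ and ψ agree on every row.

Yes, they are logically equivalent.


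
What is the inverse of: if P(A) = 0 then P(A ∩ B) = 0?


The inverse of (P → Q) is (¬P → ¬Q). It is equivalent to the converse, not to the original.
Here P = 'P(A) = 0' and Q = 'P(A ∩ B) = 0'.

If not (P(A) = 0), then not (P(A ∩ B) = 0).


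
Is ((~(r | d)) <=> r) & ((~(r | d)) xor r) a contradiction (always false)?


Truth table over {d, r}:
d | r | φ
---------
False | False | False
True | False | False
False | True | False
True | True | False
Every row is false.

Yes, it is a contradiction.


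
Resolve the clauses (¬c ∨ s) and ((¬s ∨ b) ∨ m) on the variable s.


The clauses contain complementary literals s and ¬s.
Resolution eliminates this pair and disjoins the remaining literals (merging duplicates).

((¬c ∨ m) ∨ b)


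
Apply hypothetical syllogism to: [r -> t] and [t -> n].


Hypothetical syllogism: from (P → Q) and (Q → R), infer (P → R).
Chain the two implications through the shared middle term 't'.

r -> n


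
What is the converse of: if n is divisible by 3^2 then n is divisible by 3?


The converse of (P → Q) is (Q → P). It is not in general equivalent to the original.
Here P = 'n is divisible by 3^2' and Q = 'n is divisible by 3'.

If n is divisible by 3, then n is divisible by 3^2.


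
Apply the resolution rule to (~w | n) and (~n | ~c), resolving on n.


The clauses contain complementary literals n and ~n.
Resolution eliminates this pair and disjoins the remaining literals (merging duplicates).

(~w | ~c)


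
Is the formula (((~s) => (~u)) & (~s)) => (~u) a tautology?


Build the truth table over {s, u}:
s | u | φ
---------
False | False | True
True | False | True
False | True | True
True | True | True
Every row evaluates to true.

Yes, it is a tautology.


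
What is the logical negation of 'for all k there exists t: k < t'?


Negation flips each quantifier (∀↔∃) and negates the inner predicate.
¬(for all k there exists t: φ) = there exists k for all t: ¬φ.

there exists k for all t: NOT(k < t)


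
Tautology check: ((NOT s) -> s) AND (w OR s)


Build the truth table over {s, w}:
s | w | φ
---------
F | F | F
T | F | T
F | T | F
T | T | T
Counterexample at row 1: with s=F, w=F, the formula is F.

No, it is not a tautology.


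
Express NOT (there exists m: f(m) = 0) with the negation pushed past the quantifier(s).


¬(for all x: φ) = there exists x: ¬φ, and ¬(there exists x: φ) = for all x: ¬φ.
Apply to the existential statement.

for all m: NOT(f(m) = 0)


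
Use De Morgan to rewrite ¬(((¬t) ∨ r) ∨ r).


De Morgan: the negation of a disjunction is the conjunction of the negations.
Distribute ¬ across ∨, flipping it to ∧, and negate each literal.

(t ∧ (¬r)) ∧ (¬r)


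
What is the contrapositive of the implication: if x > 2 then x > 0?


The contrapositive of (P → Q) is (¬Q → ¬P); it is logically equivalent to the original.
Here P = 'x > 2' and Q = 'x > 0'.

If not (x > 0), then not (x > 2).


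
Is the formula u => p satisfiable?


Search for a satisfying assignment over {p, u}.
Try p=False, u=False: the formula evaluates to True.
A satisfying assignment exists.

Satisfiable.


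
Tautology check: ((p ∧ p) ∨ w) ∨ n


Build the truth table over {n, p, w}:
n | p | w | φ
-------------
F | F | F | F
T | F | F | T
F | T | F | T
T | T | F | T
F | F | T | T
T | F | T | T
F | T | T | T
T | T | T | T
Counterexample at row 1: with n=F, p=F, w=F, the formula is F.

No, it is not a tautology.


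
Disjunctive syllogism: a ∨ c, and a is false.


Disjunctive syllogism: from (P ∨ Q) and ¬P, infer Q.
One disjunct, 'a', is ruled out; the other must hold.

c


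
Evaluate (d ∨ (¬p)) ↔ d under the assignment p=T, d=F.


Substitute p=T, d=F:
¬p = F
d ∨ (¬p) = F ∨ F = F
(d ∨ (¬p)) ↔ d = F ↔ F = T

T


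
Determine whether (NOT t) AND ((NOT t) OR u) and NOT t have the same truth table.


Compare truth tables:
t | u | φ | ψ
-------------
F | F | T | T
T | F | F | F
F | T | T | T
T | T | F | F
The columns φ and ψ agree on every row.

Yes, they are logically equivalent.


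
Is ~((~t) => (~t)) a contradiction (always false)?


Truth table over {t}:
t | φ
-----
False | False
True | False
Every row is false.

Yes, it is a contradiction.


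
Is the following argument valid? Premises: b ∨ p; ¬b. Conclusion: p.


This matches the form of disjunctive syllogism: the conclusion follows in every model of the premises.

Valid.


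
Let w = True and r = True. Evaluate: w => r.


Implication is false only when antecedent is true and consequent is false.
Substitute: w=True, r=True.
True => True evaluates to True.

True


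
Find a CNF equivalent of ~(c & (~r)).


Step 1: Apply De Morgan: ¬(c ∧ (¬r)) = ¬c ∨ ¬(¬r).
Step 2: Eliminate any double negations (¬¬X = X).

(~c) | r


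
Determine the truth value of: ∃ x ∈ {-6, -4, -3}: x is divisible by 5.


Evaluate the predicate on each element: -6:F, -4:F, -3:F.
No element satisfies the predicate.

F


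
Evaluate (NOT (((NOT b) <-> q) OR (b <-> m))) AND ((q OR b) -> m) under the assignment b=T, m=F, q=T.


Substitute b=T, m=F, q=T:
NOT b = F
(NOT b) <-> q = F <-> T = F
b <-> m = T <-> F = F
((NOT b) <-> q) OR (b <-> m) = F OR F = F
NOT (((NOT b) <-> q) OR (b <-> m)) = T
q OR b = T OR T = T
(q OR b) -> m = T -> F = F
(NOT (((NOT b) <-> q) OR (b <-> m))) AND ((q OR b) -> m) = T AND F = F

F


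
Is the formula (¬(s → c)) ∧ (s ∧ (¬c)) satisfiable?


Search for a satisfying assignment over {c, s}.
Try c=F, s=T: the formula evaluates to T.
A satisfying assignment exists.

Satisfiable.


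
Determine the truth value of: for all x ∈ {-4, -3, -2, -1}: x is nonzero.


Evaluate the predicate on each element: -4:T, -3:T, -2:T, -1:T.
Every element satisfies the predicate.

T


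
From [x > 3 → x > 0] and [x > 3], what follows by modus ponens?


Modus ponens: from (P → Q) and P, infer Q.
P = 'x > 3' is asserted, and P → Q holds, so Q follows.

x > 0.


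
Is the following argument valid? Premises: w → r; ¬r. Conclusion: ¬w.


This matches the form of modus tollens: the conclusion follows in every model of the premises.

Valid.


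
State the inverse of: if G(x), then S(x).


The inverse of (P → Q) is (¬P → ¬Q). It is equivalent to the converse, not to the original.
Here P = 'G(x)' and Q = 'S(x)'.

If not (G(x)), then not (S(x)).


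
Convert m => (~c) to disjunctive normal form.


Step 1: Rewrite m → (¬c) as ¬m ∨ (¬c).

(~m) | (~c)


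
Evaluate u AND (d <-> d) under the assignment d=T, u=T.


Substitute d=T, u=T:
d <-> d = T <-> T = T
u AND (d <-> d) = T AND T = T

T


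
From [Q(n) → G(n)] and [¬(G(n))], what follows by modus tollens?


Modus tollens: from (P → Q) and ¬Q, infer ¬P.
Q = 'G(n)' is denied; since P → Q, P must also fail.

Not (Q(n)).


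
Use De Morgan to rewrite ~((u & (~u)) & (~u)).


De Morgan: the negation of a conjunction is the disjunction of the negations.
Distribute ~ across &, flipping it to |, and negate each literal.

((~u) | u) | u


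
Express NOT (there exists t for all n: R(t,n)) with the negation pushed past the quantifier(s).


Negation flips each quantifier (∀↔∃) and negates the inner predicate.
¬(there exists t for all n: φ) = for all t there exists n: ¬φ.

for all t there exists n: NOT(R(t,n))


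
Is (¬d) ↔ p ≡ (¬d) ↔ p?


Compare truth tables:
d | p | φ | ψ
-------------
F | F | F | F
T | F | T | T
F | T | T | T
T | T | F | F
The columns φ and ψ agree on every row.

Yes, they are logically equivalent.


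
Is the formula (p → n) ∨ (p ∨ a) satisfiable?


Search for a satisfying assignment over {a, n, p}.
Try a=F, n=F, p=F: the formula evaluates to T.
A satisfying assignment exists.

Satisfiable.


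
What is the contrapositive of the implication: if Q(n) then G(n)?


The contrapositive of (P → Q) is (¬Q → ¬P); it is logically equivalent to the original.
Here P = 'Q(n)' and Q = 'G(n)'.

If not (G(n)), then not (Q(n)).


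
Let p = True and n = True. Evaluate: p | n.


Disjunction is false only when both operands are false.
Substitute: p=True, n=True.
True | True evaluates to True.

True


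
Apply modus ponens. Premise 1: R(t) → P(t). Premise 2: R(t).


Modus ponens: from (P → Q) and P, infer Q.
P = 'R(t)' is asserted, and P → Q holds, so Q follows.

P(t).


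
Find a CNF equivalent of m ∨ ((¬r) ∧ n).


Step 1: Distribute ∨ over ∧: m ∨ ((¬r) ∧ n) = (m ∨ (¬r)) ∧ (m ∨ n).

(m ∨ (¬r)) ∧ (m ∨ n)


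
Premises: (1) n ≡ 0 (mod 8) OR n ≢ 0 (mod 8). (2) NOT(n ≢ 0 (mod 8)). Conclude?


Disjunctive syllogism: from (P ∨ Q) and ¬P, infer Q.
One disjunct, 'n ≢ 0 (mod 8)', is ruled out; the other must hold.

n ≡ 0 (mod 8)


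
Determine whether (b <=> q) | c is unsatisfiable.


Truth table over {b, c, q}:
b | c | q | φ
-------------
False | False | False | True
True | False | False | False
False | True | False | True
True | True | False | True
False | False | True | False
True | False | True | True
False | True | True | True
True | True | True | True
Satisfying assignment at row 1: b=False, c=False, q=False gives True.

No, it is not a contradiction.


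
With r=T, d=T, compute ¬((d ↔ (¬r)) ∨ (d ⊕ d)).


Substitute r=T, d=T:
¬r = F
d ↔ (¬r) = T ↔ F = F
d ⊕ d = T ⊕ T = F
(d ↔ (¬r)) ∨ (d ⊕ d) = F ∨ F = F
¬((d ↔ (¬r)) ∨ (d ⊕ d)) = T

T


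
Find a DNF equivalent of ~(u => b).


Step 1: Rewrite implication then negate: ¬(¬u ∨ b) = u ∧ ¬b.

u & (~b)


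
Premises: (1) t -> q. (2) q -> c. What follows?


Hypothetical syllogism: from (P → Q) and (Q → R), infer (P → R).
Chain the two implications through the shared middle term 'q'.

t -> c


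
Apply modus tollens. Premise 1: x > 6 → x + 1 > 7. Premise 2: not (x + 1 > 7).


Modus tollens: from (P → Q) and ¬Q, infer ¬P.
Q = 'x + 1 > 7' is denied; since P → Q, P must also fail.

Not (x > 6).


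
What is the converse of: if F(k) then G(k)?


The converse of (P → Q) is (Q → P). It is not in general equivalent to the original.
Here P = 'F(k)' and Q = 'G(k)'.

If G(k), then F(k).


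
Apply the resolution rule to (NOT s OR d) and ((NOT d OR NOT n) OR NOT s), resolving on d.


The clauses contain complementary literals d and NOTd.
Resolution eliminates this pair and disjoins the remaining literals (merging duplicates).

(NOT s OR NOT n)


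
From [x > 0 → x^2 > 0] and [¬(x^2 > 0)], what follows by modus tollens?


Modus tollens: from (P → Q) and ¬Q, infer ¬P.
Q = 'x^2 > 0' is denied; since P → Q, P must also fail.

Not (x > 0).


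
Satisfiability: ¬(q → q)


Check all 2 assignments over {q}:
q | φ
-----
F | F
T | F
No assignment makes the formula true.

Unsatisfiable.


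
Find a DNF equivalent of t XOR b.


Step 1: t ⊕ b is true exactly when they disagree: (t ∧ ¬b) ∨ (¬t ∧ b).

(t AND (NOT b)) OR ((NOT t) AND b)


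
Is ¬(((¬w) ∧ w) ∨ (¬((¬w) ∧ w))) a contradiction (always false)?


Truth table over {w}:
w | φ
-----
F | F
T | F
Every row is false.

Yes, it is a contradiction.


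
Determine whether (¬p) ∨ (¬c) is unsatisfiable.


Truth table over {c, p}:
c | p | φ
---------
F | F | T
T | F | T
F | T | T
T | T | F
Satisfying assignment at row 1: c=F, p=F gives T.

No, it is not a contradiction.


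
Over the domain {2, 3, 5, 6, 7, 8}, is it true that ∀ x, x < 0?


Evaluate the predicate on each element: 2:F, 3:F, 5:F, 6:F, 7:F, 8:F.
Counterexample x = 2 fails the predicate.

F


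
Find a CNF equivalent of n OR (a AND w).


Step 1: Distribute ∨ over ∧: n ∨ (a ∧ w) = (n ∨ a) ∧ (n ∨ w).

(n OR a) AND (n OR w)


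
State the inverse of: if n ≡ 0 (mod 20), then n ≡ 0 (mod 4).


The inverse of (P → Q) is (¬P → ¬Q). It is equivalent to the converse, not to the original.
Here P = 'n ≡ 0 (mod 20)' and Q = 'n ≡ 0 (mod 4)'.

If not (n ≡ 0 (mod 20)), then not (n ≡ 0 (mod 4)).


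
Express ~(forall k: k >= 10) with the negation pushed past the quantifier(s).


¬(forall x: φ) = exists x: ¬φ, and ¬(exists x: φ) = forall x: ¬φ.
Apply to the universal statement.

exists k: ~(k >= 10)


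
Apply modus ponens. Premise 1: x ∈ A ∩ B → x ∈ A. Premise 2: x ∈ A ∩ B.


Modus ponens: from (P → Q) and P, infer Q.
P = 'x ∈ A ∩ B' is asserted, and P → Q holds, so Q follows.

x ∈ A.


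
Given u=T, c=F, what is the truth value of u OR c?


Disjunction is false only when both operands are false.
Substitute: u=T, c=F.
T OR F evaluates to T.

T


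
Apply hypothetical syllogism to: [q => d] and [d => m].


Hypothetical syllogism: from (P → Q) and (Q → R), infer (P → R).
Chain the two implications through the shared middle term 'd'.

q => m


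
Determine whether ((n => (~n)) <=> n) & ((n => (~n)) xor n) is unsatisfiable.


Truth table over {n}:
n | φ
-----
False | False
True | False
Every row is false.

Yes, it is a contradiction.


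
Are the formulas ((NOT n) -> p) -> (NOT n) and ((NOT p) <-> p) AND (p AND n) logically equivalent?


Compare truth tables:
n | p | φ | ψ
-------------
F | F | T | F
T | F | F | F
F | T | T | F
T | T | F | F
They differ at row 1 (n=F, p=F): φ=T but ψ=F.

No, they are not logically equivalent.


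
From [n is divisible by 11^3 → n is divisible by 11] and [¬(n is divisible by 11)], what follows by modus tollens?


Modus tollens: from (P → Q) and ¬Q, infer ¬P.
Q = 'n is divisible by 11' is denied; since P → Q, P must also fail.

Not (n is divisible by 11^3).


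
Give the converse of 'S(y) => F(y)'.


The converse of (P → Q) is (Q → P). It is not in general equivalent to the original.
Here P = 'S(y)' and Q = 'F(y)'.

If F(y), then S(y).


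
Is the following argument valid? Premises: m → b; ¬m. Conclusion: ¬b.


This is denying the antecedent (fallacy). There exist truth assignments where the premises are all true but the conclusion is false.

Invalid.


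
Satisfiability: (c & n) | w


Search for a satisfying assignment over {c, n, w}.
Try c=True, n=True, w=False: the formula evaluates to True.
A satisfying assignment exists.

Satisfiable.


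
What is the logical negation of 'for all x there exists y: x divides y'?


Negation flips each quantifier (∀↔∃) and negates the inner predicate.
¬(for all x there exists y: φ) = there exists x for all y: ¬φ.

there exists x for all y: NOT(x divides y)


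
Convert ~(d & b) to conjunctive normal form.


Step 1: Apply De Morgan: ¬(d ∧ b) = ¬d ∨ ¬b.

(~d) | (~b)


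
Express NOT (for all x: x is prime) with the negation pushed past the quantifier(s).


¬(for all x: φ) = there exists x: ¬φ, and ¬(there exists x: φ) = for all x: ¬φ.
Apply to the universal statement.

there exists x: NOT(x is prime)


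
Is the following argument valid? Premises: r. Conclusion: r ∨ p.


This matches the form of disjunction introduction: the conclusion follows in every model of the premises.

Valid.


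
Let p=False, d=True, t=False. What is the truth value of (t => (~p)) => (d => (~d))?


Substitute p=False, d=True, t=False:
~p = True
t => (~p) = False => True = True
~d = False
d => (~d) = True => False = False
(t => (~p)) => (d => (~d)) = True => False = False

False


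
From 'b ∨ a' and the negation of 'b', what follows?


Disjunctive syllogism: from (P ∨ Q) and ¬P, infer Q.
One disjunct, 'b', is ruled out; the other must hold.

a


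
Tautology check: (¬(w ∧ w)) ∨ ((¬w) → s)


Build the truth table over {s, w}:
s | w | φ
---------
F | F | T
T | F | T
F | T | T
T | T | T
Every row evaluates to true.

Yes, it is a tautology.


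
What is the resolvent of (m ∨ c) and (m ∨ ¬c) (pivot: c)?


The clauses contain complementary literals c and ¬c.
Resolution eliminates this pair and disjoins the remaining literals (merging duplicates).

m


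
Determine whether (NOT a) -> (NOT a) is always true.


Build the truth table over {a}:
a | φ
-----
F | T
T | T
Every row evaluates to true.

Yes, it is a tautology.


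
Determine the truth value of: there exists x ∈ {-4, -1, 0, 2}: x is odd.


Evaluate the predicate on each element: -4:F, -1:T, 0:F, 2:F.
Witness x = -1 satisfies the predicate.

T


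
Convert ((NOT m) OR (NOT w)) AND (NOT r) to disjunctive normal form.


Step 1: Distribute ∧ over ∨: ((¬m) ∨ (¬w)) ∧ (¬r) = ((¬m) ∧ (¬r)) ∨ ((¬w) ∧ (¬r)).

((NOT m) AND (NOT r)) OR ((NOT w) AND (NOT r))


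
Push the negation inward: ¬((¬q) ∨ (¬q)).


De Morgan: the negation of a disjunction is the conjunction of the negations.
Distribute ¬ across ∨, flipping it to ∧, and negate each literal.

q ∧ q


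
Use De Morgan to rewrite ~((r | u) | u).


De Morgan: the negation of a disjunction is the conjunction of the negations.
Distribute ~ across |, flipping it to &, and negate each literal.

((~r) & (~u)) & (~u)


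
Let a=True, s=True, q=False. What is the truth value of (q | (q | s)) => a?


Substitute a=True, s=True, q=False:
q | s = False | True = True
q | (q | s) = False | True = True
(q | (q | s)) => a = True => True = True

True


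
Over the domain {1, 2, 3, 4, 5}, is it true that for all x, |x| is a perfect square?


Evaluate the predicate on each element: 1:T, 2:F, 3:F, 4:T, 5:F.
Counterexample x = 2 fails the predicate.

F


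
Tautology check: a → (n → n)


Build the truth table over {a, n}:
a | n | φ
---------
F | F | T
T | F | T
F | T | T
T | T | T
Every row evaluates to true.

Yes, it is a tautology.


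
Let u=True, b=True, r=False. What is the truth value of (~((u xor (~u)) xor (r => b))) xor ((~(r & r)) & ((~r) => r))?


Substitute u=True, b=True, r=False:
… (earlier sub-steps elided)
u xor (~u) = True xor False = True
r => b = False => True = True
(u xor (~u)) xor (r => b) = True xor True = False
~((u xor (~u)) xor (r => b)) = True
r & r = False & False = False
~(r & r) = True
~r = True
(~r) => r = True => False = False
(~(r & r)) & ((~r) => r) = True & False = False
(~((u xor (~u)) xor (r => b))) xor ((~(r & r)) & ((~r) => r)) = True xor False = True

True


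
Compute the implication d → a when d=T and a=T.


Implication is false only when antecedent is true and consequent is false.
Substitute: d=T, a=T.
T → T evaluates to T.

T


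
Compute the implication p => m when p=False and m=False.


Implication is false only when antecedent is true and consequent is false.
Substitute: p=False, m=False.
False => False evaluates to True.

True


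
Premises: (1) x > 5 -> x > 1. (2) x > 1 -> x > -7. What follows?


Hypothetical syllogism: from (P → Q) and (Q → R), infer (P → R).
Chain the two implications through the shared middle term 'x > 1'.

x > 5 -> x > -7


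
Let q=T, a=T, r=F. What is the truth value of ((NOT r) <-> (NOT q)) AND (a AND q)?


Substitute q=T, a=T, r=F:
NOT r = T
NOT q = F
(NOT r) <-> (NOT q) = T <-> F = F
a AND q = T AND T = T
((NOT r) <-> (NOT q)) AND (a AND q) = F AND T = F

F


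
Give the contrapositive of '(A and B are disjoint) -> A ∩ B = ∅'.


The contrapositive of (P → Q) is (¬Q → ¬P); it is logically equivalent to the original.
Here P = '(A and B are disjoint)' and Q = 'A ∩ B = ∅'.

If not (A ∩ B = ∅), then not ((A and B are disjoint)).


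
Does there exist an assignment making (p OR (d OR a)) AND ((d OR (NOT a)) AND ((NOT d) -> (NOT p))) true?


Search for a satisfying assignment over {a, d, p}.
Try a=F, d=T, p=F: the formula evaluates to T.
A satisfying assignment exists.

Satisfiable.


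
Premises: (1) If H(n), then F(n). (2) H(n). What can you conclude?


Modus ponens: from (P → Q) and P, infer Q.
P = 'H(n)' is asserted, and P → Q holds, so Q follows.

F(n).


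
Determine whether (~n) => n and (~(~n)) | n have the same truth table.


Compare truth tables:
n | φ | ψ
---------
False | False | False
True | True | True
The columns φ and ψ agree on every row.

Yes, they are logically equivalent.


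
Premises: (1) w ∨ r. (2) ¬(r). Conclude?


Disjunctive syllogism: from (P ∨ Q) and ¬P, infer Q.
One disjunct, 'r', is ruled out; the other must hold.

w


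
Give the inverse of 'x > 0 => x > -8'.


The inverse of (P → Q) is (¬P → ¬Q). It is equivalent to the converse, not to the original.
Here P = 'x > 0' and Q = 'x > -8'.

If not (x > 0), then not (x > -8).


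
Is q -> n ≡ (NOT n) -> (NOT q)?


Compare truth tables:
n | q | φ | ψ
-------------
F | F | T | T
T | F | T | T
F | T | F | F
T | T | T | T
The columns φ and ψ agree on every row.

Yes, they are logically equivalent.


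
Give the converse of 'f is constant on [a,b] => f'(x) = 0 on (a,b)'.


The converse of (P → Q) is (Q → P). It is not in general equivalent to the original.
Here P = 'f is constant on [a,b]' and Q = 'f'(x) = 0 on (a,b)'.

If f'(x) = 0 on (a,b), then f is constant on [a,b].


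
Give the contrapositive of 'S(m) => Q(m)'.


The contrapositive of (P → Q) is (¬Q → ¬P); it is logically equivalent to the original.
Here P = 'S(m)' and Q = 'Q(m)'.

If not (Q(m)), then not (S(m)).


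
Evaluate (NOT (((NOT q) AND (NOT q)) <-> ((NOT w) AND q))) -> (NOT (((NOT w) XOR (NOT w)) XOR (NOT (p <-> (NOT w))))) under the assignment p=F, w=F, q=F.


Substitute p=F, w=F, q=F:
… (earlier sub-steps elided)
NOT (((NOT q) AND (NOT q)) <-> ((NOT w) AND q)) = T
NOT w = T
NOT w = T
(NOT w) XOR (NOT w) = T XOR T = F
NOT w = T
p <-> (NOT w) = F <-> T = F
NOT (p <-> (NOT w)) = T
((NOT w) XOR (NOT w)) XOR (NOT (p <-> (NOT w))) = F XOR T = T
NOT (((NOT w) XOR (NOT w)) XOR (NOT (p <-> (NOT w)))) = F
(NOT (((NOT q) AND (NOT q)) <-> ((NOT w) AND q))) -> (NOT (((NOT w) XOR (NOT w)) XOR (NOT (p <-> (NOT w))))) = T -> F = F

F


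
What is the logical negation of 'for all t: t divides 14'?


¬(for all x: φ) = there exists x: ¬φ, and ¬(there exists x: φ) = for all x: ¬φ.
Apply to the universal statement.

there exists t: NOT(t divides 14)


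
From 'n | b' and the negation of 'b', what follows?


Disjunctive syllogism: from (P ∨ Q) and ¬P, infer Q.
One disjunct, 'b', is ruled out; the other must hold.

n


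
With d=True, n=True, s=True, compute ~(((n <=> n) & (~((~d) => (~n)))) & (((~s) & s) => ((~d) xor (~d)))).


Substitute d=True, n=True, s=True:
… (earlier sub-steps elided)
~((~d) => (~n)) = False
(n <=> n) & (~((~d) => (~n))) = True & False = False
~s = False
(~s) & s = False & True = False
~d = False
~d = False
(~d) xor (~d) = False xor False = False
((~s) & s) => ((~d) xor (~d)) = False => False = True
((n <=> n) & (~((~d) => (~n)))) & (((~s) & s) => ((~d) xor (~d))) = False & True = False
~(((n <=> n) & (~((~d) => (~n)))) & (((~s) & s) => ((~d) xor (~d)))) = True

True


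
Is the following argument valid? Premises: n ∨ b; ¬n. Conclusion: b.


This matches the form of disjunctive syllogism: the conclusion follows in every model of the premises.

Valid.


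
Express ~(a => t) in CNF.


Step 1: Rewrite a → t as ¬a ∨ t.
Step 2: Negate: ¬(¬a ∨ t) = a ∧ ¬t (De Morgan + double negation).

a & (~t)


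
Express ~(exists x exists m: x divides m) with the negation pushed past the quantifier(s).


Negation flips each quantifier (∀↔∃) and negates the inner predicate.
¬(exists x exists m: φ) = forall x forall m: ¬φ.

forall x forall m: ~(x divides m)


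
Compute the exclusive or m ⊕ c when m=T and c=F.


Exclusive or is true when exactly one operand is true.
Substitute: m=T, c=F.
T ⊕ F evaluates to T.

T


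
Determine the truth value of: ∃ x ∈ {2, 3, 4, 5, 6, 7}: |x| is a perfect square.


Evaluate the predicate on each element: 2:F, 3:F, 4:T, 5:F, 6:F, 7:F.
Witness x = 4 satisfies the predicate.

T


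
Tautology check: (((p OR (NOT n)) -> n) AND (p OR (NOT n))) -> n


Build the truth table over {n, p}:
n | p | φ
---------
F | F | T
T | F | T
F | T | T
T | T | T
Every row evaluates to true.

Yes, it is a tautology.


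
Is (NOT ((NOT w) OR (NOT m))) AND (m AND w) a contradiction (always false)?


Truth table over {m, w}:
m | w | φ
---------
F | F | F
T | F | F
F | T | F
T | T | T
Satisfying assignment at row 4: m=T, w=T gives T.

No, it is not a contradiction.


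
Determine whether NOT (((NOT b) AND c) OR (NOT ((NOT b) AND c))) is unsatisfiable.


Truth table over {b, c}:
b | c | φ
---------
F | F | F
T | F | F
F | T | F
T | T | F
Every row is false.

Yes, it is a contradiction.


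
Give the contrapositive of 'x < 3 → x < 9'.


The contrapositive of (P → Q) is (¬Q → ¬P); it is logically equivalent to the original.
Here P = 'x < 3' and Q = 'x < 9'.

If not (x < 9), then not (x < 3).


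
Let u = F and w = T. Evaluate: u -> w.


Implication is false only when antecedent is true and consequent is false.
Substitute: u=F, w=T.
F -> T evaluates to T.

T


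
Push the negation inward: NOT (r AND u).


De Morgan: the negation of a conjunction is the disjunction of the negations.
Distribute NOT across AND, flipping it to OR, and negate each literal.

(NOT r) OR (NOT u)


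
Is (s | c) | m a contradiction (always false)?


Truth table over {c, m, s}:
c | m | s | φ
-------------
False | False | False | False
True | False | False | True
False | True | False | True
True | True | False | True
False | False | True | True
True | False | True | True
False | True | True | True
True | True | True | True
Satisfying assignment at row 2: c=True, m=False, s=False gives True.

No, it is not a contradiction.


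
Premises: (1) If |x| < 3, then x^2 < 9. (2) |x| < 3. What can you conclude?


Modus ponens: from (P → Q) and P, infer Q.
P = '|x| < 3' is asserted, and P → Q holds, so Q follows.

x^2 < 9.


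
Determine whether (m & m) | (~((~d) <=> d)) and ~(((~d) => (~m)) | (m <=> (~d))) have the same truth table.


Compare truth tables:
d | m | φ | ψ
-------------
False | False | True | False
True | False | True | False
False | True | True | False
True | True | True | False
They differ at row 1 (d=False, m=False): φ=True but ψ=False.

No, they are not logically equivalent.


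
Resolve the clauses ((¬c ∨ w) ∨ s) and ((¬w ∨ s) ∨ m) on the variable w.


The clauses contain complementary literals w and ¬w.
Resolution eliminates this pair and disjoins the remaining literals (merging duplicates).

((s ∨ ¬c) ∨ m)


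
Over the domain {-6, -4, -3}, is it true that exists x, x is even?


Evaluate the predicate on each element: -6:True, -4:True, -3:False.
Witness x = -6 satisfies the predicate.

True


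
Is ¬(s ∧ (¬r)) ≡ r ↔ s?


Compare truth tables:
r | s | φ | ψ
-------------
F | F | T | T
T | F | T | F
F | T | F | F
T | T | T | T
They differ at row 2 (r=T, s=F): φ=T but ψ=F.

No, they are not logically equivalent.


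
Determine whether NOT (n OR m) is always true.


Build the truth table over {m, n}:
m | n | φ
---------
F | F | T
T | F | F
F | T | F
T | T | F
Counterexample at row 2: with m=T, n=F, the formula is F.

No, it is not a tautology.


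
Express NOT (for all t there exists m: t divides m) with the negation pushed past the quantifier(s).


Negation flips each quantifier (∀↔∃) and negates the inner predicate.
¬(for all t there exists m: φ) = there exists t for all m: ¬φ.

there exists t for all m: NOT(t divides m)


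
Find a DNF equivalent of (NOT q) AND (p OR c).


Step 1: Distribute ∧ over ∨: (¬q) ∧ (p ∨ c) = ((¬q) ∧ p) ∨ ((¬q) ∧ c).

((NOT q) AND p) OR ((NOT q) AND c)


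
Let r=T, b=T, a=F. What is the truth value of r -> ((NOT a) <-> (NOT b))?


Substitute r=T, b=T, a=F:
NOT a = T
NOT b = F
(NOT a) <-> (NOT b) = T <-> F = F
r -> ((NOT a) <-> (NOT b)) = T -> F = F

F


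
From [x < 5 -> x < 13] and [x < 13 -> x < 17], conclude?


Hypothetical syllogism: from (P → Q) and (Q → R), infer (P → R).
Chain the two implications through the shared middle term 'x < 13'.

x < 5 -> x < 17


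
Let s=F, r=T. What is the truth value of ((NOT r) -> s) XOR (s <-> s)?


Substitute s=F, r=T:
NOT r = F
(NOT r) -> s = F -> F = T
s <-> s = F <-> F = T
((NOT r) -> s) XOR (s <-> s) = T XOR T = F

F


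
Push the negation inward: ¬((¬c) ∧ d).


De Morgan: the negation of a conjunction is the disjunction of the negations.
Distribute ¬ across ∧, flipping it to ∨, and negate each literal.

c ∨ (¬d)


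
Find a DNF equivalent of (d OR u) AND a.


Step 1: Distribute ∧ over ∨: (d ∨ u) ∧ a = (d ∧ a) ∨ (u ∧ a).

(d AND a) OR (u AND a)


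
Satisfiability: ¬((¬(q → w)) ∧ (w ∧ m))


Search for a satisfying assignment over {m, q, w}.
Try m=F, q=F, w=F: the formula evaluates to T.
A satisfying assignment exists.

Satisfiable.


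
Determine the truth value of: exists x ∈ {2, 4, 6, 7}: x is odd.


Evaluate the predicate on each element: 2:False, 4:False, 6:False, 7:True.
Witness x = 7 satisfies the predicate.

True


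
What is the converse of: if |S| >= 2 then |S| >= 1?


The converse of (P → Q) is (Q → P). It is not in general equivalent to the original.
Here P = '|S| >= 2' and Q = '|S| >= 1'.

If |S| >= 1, then |S| >= 2.


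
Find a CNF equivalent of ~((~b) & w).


Step 1: Apply De Morgan: ¬((¬b) ∧ w) = ¬(¬b) ∨ ¬w.
Step 2: Eliminate any double negations (¬¬X = X).

b | (~w)


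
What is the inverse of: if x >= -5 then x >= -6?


The inverse of (P → Q) is (¬P → ¬Q). It is equivalent to the converse, not to the original.
Here P = 'x >= -5' and Q = 'x >= -6'.

If not (x >= -5), then not (x >= -6).


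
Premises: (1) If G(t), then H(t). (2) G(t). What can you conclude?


Modus ponens: from (P → Q) and P, infer Q.
P = 'G(t)' is asserted, and P → Q holds, so Q follows.

H(t).


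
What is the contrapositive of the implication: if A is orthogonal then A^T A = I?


The contrapositive of (P → Q) is (¬Q → ¬P); it is logically equivalent to the original.
Here P = 'A is orthogonal' and Q = 'A^T A = I'.

If not (A^T A = I), then not (A is orthogonal).


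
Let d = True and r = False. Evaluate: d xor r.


Exclusive or is true when exactly one operand is true.
Substitute: d=True, r=False.
True xor False evaluates to True.

True


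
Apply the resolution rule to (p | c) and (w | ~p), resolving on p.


The clauses contain complementary literals p and ~p.
Resolution eliminates this pair and disjoins the remaining literals (merging duplicates).

(c | w)


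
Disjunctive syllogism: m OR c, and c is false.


Disjunctive syllogism: from (P ∨ Q) and ¬P, infer Q.
One disjunct, 'c', is ruled out; the other must hold.

m


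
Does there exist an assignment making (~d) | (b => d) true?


Search for a satisfying assignment over {b, d}.
Try b=False, d=False: the formula evaluates to True.
A satisfying assignment exists.

Satisfiable.


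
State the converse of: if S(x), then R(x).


The converse of (P → Q) is (Q → P). It is not in general equivalent to the original.
Here P = 'S(x)' and Q = 'R(x)'.

If R(x), then S(x).


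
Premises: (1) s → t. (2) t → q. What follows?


Hypothetical syllogism: from (P → Q) and (Q → R), infer (P → R).
Chain the two implications through the shared middle term 't'.

s → q


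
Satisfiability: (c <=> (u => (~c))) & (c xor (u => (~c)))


Check all 4 assignments over {c, u}:
c | u | φ
---------
False | False | False
True | False | False
False | True | False
True | True | False
No assignment makes the formula true.

Unsatisfiable.


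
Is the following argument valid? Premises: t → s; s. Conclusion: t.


This is affirming the consequent (fallacy). There exist truth assignments where the premises are all true but the conclusion is false.

Invalid.


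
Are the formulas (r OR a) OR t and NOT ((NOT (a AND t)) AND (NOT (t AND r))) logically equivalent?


Compare truth tables:
a | r | t | φ | ψ
-----------------
F | F | F | F | F
T | F | F | T | F
F | T | F | T | F
T | T | F | T | F
F | F | T | T | F
T | F | T | T | T
F | T | T | T | T
T | T | T | T | T
They differ at row 2 (a=T, r=F, t=F): φ=T but ψ=F.

No, they are not logically equivalent.


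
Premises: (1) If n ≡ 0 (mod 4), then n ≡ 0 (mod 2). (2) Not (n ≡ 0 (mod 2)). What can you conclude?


Modus tollens: from (P → Q) and ¬Q, infer ¬P.
Q = 'n ≡ 0 (mod 2)' is denied; since P → Q, P must also fail.

Not (n ≡ 0 (mod 4)).


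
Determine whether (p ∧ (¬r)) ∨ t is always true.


Build the truth table over {p, r, t}:
p | r | t | φ
-------------
F | F | F | F
T | F | F | T
F | T | F | F
T | T | F | F
F | F | T | T
T | F | T | T
F | T | T | T
T | T | T | T
Counterexample at row 1: with p=F, r=F, t=F, the formula is F.

No, it is not a tautology.


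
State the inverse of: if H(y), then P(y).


The inverse of (P → Q) is (¬P → ¬Q). It is equivalent to the converse, not to the original.
Here P = 'H(y)' and Q = 'P(y)'.

If not (H(y)), then not (P(y)).


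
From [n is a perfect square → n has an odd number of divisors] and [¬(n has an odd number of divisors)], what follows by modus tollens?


Modus tollens: from (P → Q) and ¬Q, infer ¬P.
Q = 'n has an odd number of divisors' is denied; since P → Q, P must also fail.

Not (n is a perfect square).


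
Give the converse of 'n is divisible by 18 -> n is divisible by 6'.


The converse of (P → Q) is (Q → P). It is not in general equivalent to the original.
Here P = 'n is divisible by 18' and Q = 'n is divisible by 6'.

If n is divisible by 6, then n is divisible by 18.


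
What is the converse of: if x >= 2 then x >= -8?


The converse of (P → Q) is (Q → P). It is not in general equivalent to the original.
Here P = 'x >= 2' and Q = 'x >= -8'.

If x >= -8, then x >= 2.


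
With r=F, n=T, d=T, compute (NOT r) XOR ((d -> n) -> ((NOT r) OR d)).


Substitute r=F, n=T, d=T:
NOT r = T
d -> n = T -> T = T
NOT r = T
(NOT r) OR d = T OR T = T
(d -> n) -> ((NOT r) OR d) = T -> T = T
(NOT r) XOR ((d -> n) -> ((NOT r) OR d)) = T XOR T = F

F


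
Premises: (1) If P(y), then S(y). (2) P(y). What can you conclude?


Modus ponens: from (P → Q) and P, infer Q.
P = 'P(y)' is asserted, and P → Q holds, so Q follows.

S(y).


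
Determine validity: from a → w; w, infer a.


This is affirming the consequent (fallacy). There exist truth assignments where the premises are all true but the conclusion is false.

Invalid.


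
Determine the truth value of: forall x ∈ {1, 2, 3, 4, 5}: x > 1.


Evaluate the predicate on each element: 1:False, 2:True, 3:True, 4:True, 5:True.
Counterexample x = 1 fails the predicate.

False


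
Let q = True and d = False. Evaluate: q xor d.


Exclusive or is true when exactly one operand is true.
Substitute: q=True, d=False.
True xor False evaluates to True.

True


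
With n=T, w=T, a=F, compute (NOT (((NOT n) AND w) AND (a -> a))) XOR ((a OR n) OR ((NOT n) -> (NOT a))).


Substitute n=T, w=T, a=F:
… (earlier sub-steps elided)
(NOT n) AND w = F AND T = F
a -> a = F -> F = T
((NOT n) AND w) AND (a -> a) = F AND T = F
NOT (((NOT n) AND w) AND (a -> a)) = T
a OR n = F OR T = T
NOT n = F
NOT a = T
(NOT n) -> (NOT a) = F -> T = T
(a OR n) OR ((NOT n) -> (NOT a)) = T OR T = T
(NOT (((NOT n) AND w) AND (a -> a))) XOR ((a OR n) OR ((NOT n) -> (NOT a))) = T XOR T = F

F


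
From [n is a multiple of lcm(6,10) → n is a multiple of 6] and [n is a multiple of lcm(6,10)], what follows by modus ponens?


Modus ponens: from (P → Q) and P, infer Q.
P = 'n is a multiple of lcm(6,10)' is asserted, and P → Q holds, so Q follows.

n is a multiple of 6.
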